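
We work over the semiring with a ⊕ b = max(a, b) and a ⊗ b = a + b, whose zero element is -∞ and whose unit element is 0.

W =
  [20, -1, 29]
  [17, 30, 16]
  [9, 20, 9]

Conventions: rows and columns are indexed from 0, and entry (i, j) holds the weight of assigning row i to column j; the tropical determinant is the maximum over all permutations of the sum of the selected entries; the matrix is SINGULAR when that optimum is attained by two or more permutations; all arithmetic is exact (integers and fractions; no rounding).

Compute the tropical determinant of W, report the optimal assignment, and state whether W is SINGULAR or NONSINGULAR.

σ = (0, 1, 2): 20 + 30 + 9 = 59
σ = (0, 2, 1): 20 + 16 + 20 = 56
σ = (1, 0, 2): (-1) + 17 + 9 = 25
σ = (1, 2, 0): (-1) + 16 + 9 = 24
σ = (2, 0, 1): 29 + 17 + 20 = 66
σ = (2, 1, 0): 29 + 30 + 9 = 68
Optimal value attained by: σ = (2, 1, 0).
Answer: det⊕(W) = 68; verdict: NONSINGULAR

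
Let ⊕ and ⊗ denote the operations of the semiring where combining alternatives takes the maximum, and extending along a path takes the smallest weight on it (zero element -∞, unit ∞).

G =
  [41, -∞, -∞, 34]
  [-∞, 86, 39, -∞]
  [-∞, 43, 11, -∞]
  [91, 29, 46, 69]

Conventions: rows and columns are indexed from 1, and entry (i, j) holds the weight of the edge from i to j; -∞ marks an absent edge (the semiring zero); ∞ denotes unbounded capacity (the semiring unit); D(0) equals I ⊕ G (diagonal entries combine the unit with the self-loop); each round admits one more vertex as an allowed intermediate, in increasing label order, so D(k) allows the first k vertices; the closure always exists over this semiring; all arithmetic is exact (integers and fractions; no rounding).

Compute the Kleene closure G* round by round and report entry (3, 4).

D(0):
  [∞, -∞, -∞, 34]
  [-∞, ∞, 39, -∞]
  [-∞, 43, ∞, -∞]
  [91, 29, 46, ∞]
D(1):
  [∞, -∞, -∞, 34]
  [-∞, ∞, 39, -∞]
  [-∞, 43, ∞, -∞]
  [91, 29, 46, ∞]
D(2):
  [∞, -∞, -∞, 34]
  [-∞, ∞, 39, -∞]
  [-∞, 43, ∞, -∞]
  [91, 29, 46, ∞]
D(3):
  [∞, -∞, -∞, 34]
  [-∞, ∞, 39, -∞]
  [-∞, 43, ∞, -∞]
  [91, 43, 46, ∞]
D(4):
  [∞, 34, 34, 34]
  [-∞, ∞, 39, -∞]
  [-∞, 43, ∞, -∞]
  [91, 43, 46, ∞]
Answer: G*[3][4] = -∞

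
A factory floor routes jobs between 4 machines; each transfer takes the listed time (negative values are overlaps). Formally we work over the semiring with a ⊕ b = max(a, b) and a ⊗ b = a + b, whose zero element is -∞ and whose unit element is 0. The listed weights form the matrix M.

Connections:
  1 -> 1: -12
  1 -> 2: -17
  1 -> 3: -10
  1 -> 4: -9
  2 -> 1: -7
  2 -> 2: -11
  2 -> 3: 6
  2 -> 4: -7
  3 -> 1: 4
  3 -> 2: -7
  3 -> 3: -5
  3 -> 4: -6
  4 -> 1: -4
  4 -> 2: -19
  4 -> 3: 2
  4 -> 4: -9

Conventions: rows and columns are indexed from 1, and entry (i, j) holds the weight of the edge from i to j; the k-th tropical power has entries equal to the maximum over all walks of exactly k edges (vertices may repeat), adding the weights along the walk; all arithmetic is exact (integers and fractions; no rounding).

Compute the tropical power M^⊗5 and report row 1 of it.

M^⊗2:
  [-6, -17, -7, -16]
  [10, -1, 1, 0]
  [-1, -12, -1, -5]
  [6, -5, -3, -4]
M^⊗3:
  [-3, -14, -11, -13]
  [5, -6, 5, 1]
  [3, -8, -3, -7]
  [1, -10, 1, -3]
M^⊗4:
  [-7, -18, -8, -12]
  [9, -2, 3, -1]
  [1, -10, -2, -6]
  [5, -6, -1, -5]
M^⊗5:
  [-4, -15, -10, -14]
  [7, -4, 4, 0]
  [2, -9, -4, -8]
  [3, -8, 0, -4]
Answer: row 1 of M^⊗5 = [-4, -15, -10, -14]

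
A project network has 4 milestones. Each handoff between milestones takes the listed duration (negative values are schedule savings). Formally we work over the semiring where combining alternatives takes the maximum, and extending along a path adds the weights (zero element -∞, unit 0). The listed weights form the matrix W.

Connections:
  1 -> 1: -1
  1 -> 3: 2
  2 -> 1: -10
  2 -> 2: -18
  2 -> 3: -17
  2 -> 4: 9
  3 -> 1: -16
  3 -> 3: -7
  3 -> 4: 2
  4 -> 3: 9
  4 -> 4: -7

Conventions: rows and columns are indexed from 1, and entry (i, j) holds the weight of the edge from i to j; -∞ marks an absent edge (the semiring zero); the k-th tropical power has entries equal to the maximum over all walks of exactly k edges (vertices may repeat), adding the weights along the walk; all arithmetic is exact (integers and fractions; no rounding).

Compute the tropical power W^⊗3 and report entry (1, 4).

W^⊗2:
  [-2, -∞, 1, 4]
  [-11, -36, 18, 2]
  [-17, -∞, 11, -5]
  [-7, -∞, 2, 11]
W^⊗3:
  [-3, -∞, 13, 3]
  [2, -54, 11, 20]
  [-5, -∞, 4, 13]
  [-8, -∞, 20, 4]
Key observation: the optimum is the walk 1->1->3->4, with weight (-1) + 2 + 2 = 3.
Optimal value attained by: walk 1->1->3->4.
Answer: (W^⊗3)[1][4] = 3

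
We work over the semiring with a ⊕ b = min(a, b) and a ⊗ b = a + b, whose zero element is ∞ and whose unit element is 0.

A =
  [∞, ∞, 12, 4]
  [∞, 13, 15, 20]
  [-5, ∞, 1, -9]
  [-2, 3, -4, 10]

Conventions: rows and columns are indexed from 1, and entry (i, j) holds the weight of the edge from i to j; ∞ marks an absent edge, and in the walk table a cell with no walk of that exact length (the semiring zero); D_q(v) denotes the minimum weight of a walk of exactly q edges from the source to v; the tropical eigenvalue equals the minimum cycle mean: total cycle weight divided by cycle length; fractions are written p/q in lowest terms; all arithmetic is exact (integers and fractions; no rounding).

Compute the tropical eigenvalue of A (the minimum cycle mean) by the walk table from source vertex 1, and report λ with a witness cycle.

q=0: [0, ∞, ∞, ∞]
q=1: [∞, ∞, 12, 4]
q=2: [2, 7, 0, 3]
q=3: [-5, 6, -1, -9]
q=4: [-11, -6, -13, -10]
Optimal cycle mean attained by: cycle 3->4->3, total (-9) + (-4), length 2.
Answer: λ = -13/2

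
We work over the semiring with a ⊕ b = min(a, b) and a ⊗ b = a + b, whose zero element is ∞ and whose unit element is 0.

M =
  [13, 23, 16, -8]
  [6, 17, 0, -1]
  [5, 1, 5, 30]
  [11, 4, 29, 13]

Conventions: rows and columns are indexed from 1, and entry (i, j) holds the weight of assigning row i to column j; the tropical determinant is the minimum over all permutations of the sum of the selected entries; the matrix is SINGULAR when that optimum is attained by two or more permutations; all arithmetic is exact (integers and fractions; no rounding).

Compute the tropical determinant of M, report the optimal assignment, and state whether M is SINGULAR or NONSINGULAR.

σ = (1, 2, 3, 4): 13 + 17 + 5 + 13 = 48
σ = (1, 2, 4, 3): 13 + 17 + 30 + 29 = 89
σ = (1, 3, 2, 4): 13 + 0 + 1 + 13 = 27
σ = (1, 3, 4, 2): 13 + 0 + 30 + 4 = 47
σ = (1, 4, 2, 3): 13 + (-1) + 1 + 29 = 42
σ = (1, 4, 3, 2): 13 + (-1) + 5 + 4 = 21
σ = (2, 1, 3, 4): 23 + 6 + 5 + 13 = 47
σ = (2, 1, 4, 3): 23 + 6 + 30 + 29 = 88
σ = (2, 3, 1, 4): 23 + 0 + 5 + 13 = 41
σ = (2, 3, 4, 1): 23 + 0 + 30 + 11 = 64
σ = (2, 4, 1, 3): 23 + (-1) + 5 + 29 = 56
σ = (2, 4, 3, 1): 23 + (-1) + 5 + 11 = 38
σ = (3, 1, 2, 4): 16 + 6 + 1 + 13 = 36
σ = (3, 1, 4, 2): 16 + 6 + 30 + 4 = 56
σ = (3, 2, 1, 4): 16 + 17 + 5 + 13 = 51
σ = (3, 2, 4, 1): 16 + 17 + 30 + 11 = 74
σ = (3, 4, 1, 2): 16 + (-1) + 5 + 4 = 24
σ = (3, 4, 2, 1): 16 + (-1) + 1 + 11 = 27
σ = (4, 1, 2, 3): (-8) + 6 + 1 + 29 = 28
σ = (4, 1, 3, 2): (-8) + 6 + 5 + 4 = 7
σ = (4, 2, 1, 3): (-8) + 17 + 5 + 29 = 43
σ = (4, 2, 3, 1): (-8) + 17 + 5 + 11 = 25
σ = (4, 3, 1, 2): (-8) + 0 + 5 + 4 = 1
σ = (4, 3, 2, 1): (-8) + 0 + 1 + 11 = 4
Optimal value attained by: σ = (4, 3, 1, 2).
Answer: det⊕(M) = 1; verdict: NONSINGULAR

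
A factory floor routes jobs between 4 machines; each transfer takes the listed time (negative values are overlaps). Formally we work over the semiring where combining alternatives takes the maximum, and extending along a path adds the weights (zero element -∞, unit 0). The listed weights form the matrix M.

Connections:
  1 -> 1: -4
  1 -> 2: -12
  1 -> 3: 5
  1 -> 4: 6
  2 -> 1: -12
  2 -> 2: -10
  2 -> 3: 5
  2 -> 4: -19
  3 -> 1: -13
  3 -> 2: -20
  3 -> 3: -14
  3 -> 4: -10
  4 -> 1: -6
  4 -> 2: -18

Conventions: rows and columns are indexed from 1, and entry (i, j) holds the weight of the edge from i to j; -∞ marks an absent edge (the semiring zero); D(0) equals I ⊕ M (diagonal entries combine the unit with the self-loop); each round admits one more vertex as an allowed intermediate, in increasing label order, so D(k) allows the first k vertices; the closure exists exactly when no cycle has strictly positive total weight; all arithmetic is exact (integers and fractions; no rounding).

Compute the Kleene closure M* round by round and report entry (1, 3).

D(0):
  [0, -12, 5, 6]
  [-12, 0, 5, -19]
  [-13, -20, 0, -10]
  [-6, -18, -∞, 0]
D(1):
  [0, -12, 5, 6]
  [-12, 0, 5, -6]
  [-13, -20, 0, -7]
  [-6, -18, -1, 0]
D(2):
  [0, -12, 5, 6]
  [-12, 0, 5, -6]
  [-13, -20, 0, -7]
  [-6, -18, -1, 0]
D(3):
  [0, -12, 5, 6]
  [-8, 0, 5, -2]
  [-13, -20, 0, -7]
  [-6, -18, -1, 0]
D(4):
  [0, -12, 5, 6]
  [-8, 0, 5, -2]
  [-13, -20, 0, -7]
  [-6, -18, -1, 0]
Answer: M*[1][3] = 5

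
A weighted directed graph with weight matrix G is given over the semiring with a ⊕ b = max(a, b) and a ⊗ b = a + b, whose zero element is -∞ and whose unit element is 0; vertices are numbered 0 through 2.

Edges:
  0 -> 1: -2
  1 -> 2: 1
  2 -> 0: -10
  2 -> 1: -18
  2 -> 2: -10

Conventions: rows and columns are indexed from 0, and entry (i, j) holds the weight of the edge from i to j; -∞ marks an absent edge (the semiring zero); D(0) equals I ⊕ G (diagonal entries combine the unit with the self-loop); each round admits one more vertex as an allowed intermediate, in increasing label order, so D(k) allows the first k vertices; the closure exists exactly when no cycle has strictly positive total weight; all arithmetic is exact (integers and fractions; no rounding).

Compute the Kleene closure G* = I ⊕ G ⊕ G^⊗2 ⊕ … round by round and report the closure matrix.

D(0):
  [0, -2, -∞]
  [-∞, 0, 1]
  [-10, -18, 0]
D(1):
  [0, -2, -∞]
  [-∞, 0, 1]
  [-10, -12, 0]
D(2):
  [0, -2, -1]
  [-∞, 0, 1]
  [-10, -12, 0]
D(3):
  [0, -2, -1]
  [-9, 0, 1]
  [-10, -12, 0]
Answer: G* = [[0, -2, -1], [-9, 0, 1], [-10, -12, 0]]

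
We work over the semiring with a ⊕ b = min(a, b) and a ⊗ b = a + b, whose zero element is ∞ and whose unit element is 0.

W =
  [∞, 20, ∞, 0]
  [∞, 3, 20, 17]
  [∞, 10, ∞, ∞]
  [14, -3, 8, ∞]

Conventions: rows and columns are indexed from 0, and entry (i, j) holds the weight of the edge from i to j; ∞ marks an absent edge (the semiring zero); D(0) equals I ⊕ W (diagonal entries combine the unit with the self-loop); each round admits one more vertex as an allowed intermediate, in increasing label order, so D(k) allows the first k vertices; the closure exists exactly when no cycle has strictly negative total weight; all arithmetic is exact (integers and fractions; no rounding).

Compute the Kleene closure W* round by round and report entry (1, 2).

D(0):
  [0, 20, ∞, 0]
  [∞, 0, 20, 17]
  [∞, 10, 0, ∞]
  [14, -3, 8, 0]
D(1):
  [0, 20, ∞, 0]
  [∞, 0, 20, 17]
  [∞, 10, 0, ∞]
  [14, -3, 8, 0]
D(2):
  [0, 20, 40, 0]
  [∞, 0, 20, 17]
  [∞, 10, 0, 27]
  [14, -3, 8, 0]
D(3):
  [0, 20, 40, 0]
  [∞, 0, 20, 17]
  [∞, 10, 0, 27]
  [14, -3, 8, 0]
D(4):
  [0, -3, 8, 0]
  [31, 0, 20, 17]
  [41, 10, 0, 27]
  [14, -3, 8, 0]
Answer: W*[1][2] = 20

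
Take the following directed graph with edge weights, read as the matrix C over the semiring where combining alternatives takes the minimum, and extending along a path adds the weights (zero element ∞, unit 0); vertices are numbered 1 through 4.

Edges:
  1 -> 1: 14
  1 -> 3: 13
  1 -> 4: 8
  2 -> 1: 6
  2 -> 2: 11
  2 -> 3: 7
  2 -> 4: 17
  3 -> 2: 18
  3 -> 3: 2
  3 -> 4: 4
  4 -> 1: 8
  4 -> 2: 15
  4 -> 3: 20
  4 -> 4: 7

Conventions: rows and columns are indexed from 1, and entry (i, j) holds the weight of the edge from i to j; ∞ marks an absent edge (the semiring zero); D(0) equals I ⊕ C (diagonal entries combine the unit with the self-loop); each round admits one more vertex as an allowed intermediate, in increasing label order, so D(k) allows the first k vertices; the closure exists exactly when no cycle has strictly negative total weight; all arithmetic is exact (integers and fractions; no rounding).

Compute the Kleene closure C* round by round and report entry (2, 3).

D(0):
  [0, ∞, 13, 8]
  [6, 0, 7, 17]
  [∞, 18, 0, 4]
  [8, 15, 20, 0]
D(1):
  [0, ∞, 13, 8]
  [6, 0, 7, 14]
  [∞, 18, 0, 4]
  [8, 15, 20, 0]
D(2):
  [0, ∞, 13, 8]
  [6, 0, 7, 14]
  [24, 18, 0, 4]
  [8, 15, 20, 0]
D(3):
  [0, 31, 13, 8]
  [6, 0, 7, 11]
  [24, 18, 0, 4]
  [8, 15, 20, 0]
D(4):
  [0, 23, 13, 8]
  [6, 0, 7, 11]
  [12, 18, 0, 4]
  [8, 15, 20, 0]
Answer: C*[2][3] = 7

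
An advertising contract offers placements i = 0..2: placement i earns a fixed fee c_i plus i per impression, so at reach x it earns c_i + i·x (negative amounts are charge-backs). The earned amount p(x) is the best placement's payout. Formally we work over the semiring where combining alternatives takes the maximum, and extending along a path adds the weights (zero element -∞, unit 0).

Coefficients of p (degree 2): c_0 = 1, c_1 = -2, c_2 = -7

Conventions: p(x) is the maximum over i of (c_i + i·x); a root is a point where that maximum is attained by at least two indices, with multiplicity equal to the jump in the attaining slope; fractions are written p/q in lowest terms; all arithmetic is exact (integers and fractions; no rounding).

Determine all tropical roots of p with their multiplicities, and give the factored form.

hull edge (i=0, c=1) to (i=1, c=-2): slope -3, span 1
hull edge (i=1, c=-2) to (i=2, c=-7): slope -5, span 1
Factored form: p(x) = -7 ⊗ (x ⊕ 3) ⊗ (x ⊕ 5)
Answer: roots = 3 (mult 1), 5 (mult 1)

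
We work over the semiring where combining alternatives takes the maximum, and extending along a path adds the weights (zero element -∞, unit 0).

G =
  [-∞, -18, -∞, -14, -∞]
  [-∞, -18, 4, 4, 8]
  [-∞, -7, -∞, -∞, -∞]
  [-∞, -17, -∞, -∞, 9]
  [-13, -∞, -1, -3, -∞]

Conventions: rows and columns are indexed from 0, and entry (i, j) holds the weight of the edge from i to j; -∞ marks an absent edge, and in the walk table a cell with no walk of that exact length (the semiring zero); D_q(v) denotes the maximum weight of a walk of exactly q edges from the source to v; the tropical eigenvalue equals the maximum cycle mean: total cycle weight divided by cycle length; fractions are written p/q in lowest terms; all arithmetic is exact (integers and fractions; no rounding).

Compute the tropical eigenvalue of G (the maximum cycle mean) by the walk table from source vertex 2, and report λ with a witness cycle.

q=0: [-∞, -∞, 0, -∞, -∞]
q=1: [-∞, -7, -∞, -∞, -∞]
q=2: [-∞, -25, -3, -3, 1]
q=3: [-12, -10, 0, -2, 6]
q=4: [-7, -7, 5, 3, 7]
q=5: [-6, -2, 6, 4, 12]
Optimal cycle mean attained by: cycle 3->4->3, total 9 + (-3), length 2.
Answer: λ = 3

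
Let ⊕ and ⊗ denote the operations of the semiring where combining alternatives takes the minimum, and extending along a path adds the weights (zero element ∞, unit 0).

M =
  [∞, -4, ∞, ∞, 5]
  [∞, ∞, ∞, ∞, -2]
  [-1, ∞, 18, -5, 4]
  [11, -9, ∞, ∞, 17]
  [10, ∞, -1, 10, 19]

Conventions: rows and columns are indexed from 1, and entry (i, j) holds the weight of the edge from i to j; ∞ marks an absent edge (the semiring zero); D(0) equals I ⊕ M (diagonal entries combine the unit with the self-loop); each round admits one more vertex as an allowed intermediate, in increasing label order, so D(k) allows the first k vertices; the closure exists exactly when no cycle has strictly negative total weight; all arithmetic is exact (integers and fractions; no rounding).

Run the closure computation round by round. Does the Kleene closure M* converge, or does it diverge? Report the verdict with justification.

D(0):
  [0, -4, ∞, ∞, 5]
  [∞, 0, ∞, ∞, -2]
  [-1, ∞, 0, -5, 4]
  [11, -9, ∞, 0, 17]
  [10, ∞, -1, 10, 0]
D(1):
  [0, -4, ∞, ∞, 5]
  [∞, 0, ∞, ∞, -2]
  [-1, -5, 0, -5, 4]
  [11, -9, ∞, 0, 16]
  [10, 6, -1, 10, 0]
D(2):
  [0, -4, ∞, ∞, -6]
  [∞, 0, ∞, ∞, -2]
  [-1, -5, 0, -5, -7]
  [11, -9, ∞, 0, -11]
  [10, 6, -1, 10, 0]
Detection: at round 3, diagonal entry (5, 5) turns strictly negative.
Key observation: the cycle 5->3->1->2->5 has total weight (-1) + (-1) + (-4) + (-2), which is strictly negative.
Answer: DIVERGES — negative cycle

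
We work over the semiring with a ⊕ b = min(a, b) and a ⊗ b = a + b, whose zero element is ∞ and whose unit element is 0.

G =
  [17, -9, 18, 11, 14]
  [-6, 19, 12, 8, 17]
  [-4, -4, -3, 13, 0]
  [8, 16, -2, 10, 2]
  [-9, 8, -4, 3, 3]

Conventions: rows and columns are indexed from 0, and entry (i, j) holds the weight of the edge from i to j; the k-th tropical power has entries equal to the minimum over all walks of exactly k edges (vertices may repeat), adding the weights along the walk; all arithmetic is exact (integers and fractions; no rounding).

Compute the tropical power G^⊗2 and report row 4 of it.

G^⊗2:
  [-15, 8, 3, -1, 8]
  [8, -15, 6, 5, 8]
  [-10, -13, -6, 3, -3]
  [-7, -6, -5, 5, -2]
  [-8, -18, -7, 2, -4]
Answer: row 4 of G^⊗2 = [-8, -18, -7, 2, -4]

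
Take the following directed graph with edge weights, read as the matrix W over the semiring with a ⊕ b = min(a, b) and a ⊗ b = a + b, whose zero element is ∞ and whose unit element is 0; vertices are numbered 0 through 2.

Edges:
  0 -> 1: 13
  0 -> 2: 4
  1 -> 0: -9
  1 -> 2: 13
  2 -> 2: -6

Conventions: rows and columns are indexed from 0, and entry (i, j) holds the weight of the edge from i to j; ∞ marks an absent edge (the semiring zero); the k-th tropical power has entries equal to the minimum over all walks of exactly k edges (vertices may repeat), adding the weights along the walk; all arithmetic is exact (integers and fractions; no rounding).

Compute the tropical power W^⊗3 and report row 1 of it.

W^⊗2:
  [4, ∞, -2]
  [∞, 4, -5]
  [∞, ∞, -12]
W^⊗3:
  [∞, 17, -8]
  [-5, ∞, -11]
  [∞, ∞, -18]
Answer: row 1 of W^⊗3 = [-5, ∞, -11]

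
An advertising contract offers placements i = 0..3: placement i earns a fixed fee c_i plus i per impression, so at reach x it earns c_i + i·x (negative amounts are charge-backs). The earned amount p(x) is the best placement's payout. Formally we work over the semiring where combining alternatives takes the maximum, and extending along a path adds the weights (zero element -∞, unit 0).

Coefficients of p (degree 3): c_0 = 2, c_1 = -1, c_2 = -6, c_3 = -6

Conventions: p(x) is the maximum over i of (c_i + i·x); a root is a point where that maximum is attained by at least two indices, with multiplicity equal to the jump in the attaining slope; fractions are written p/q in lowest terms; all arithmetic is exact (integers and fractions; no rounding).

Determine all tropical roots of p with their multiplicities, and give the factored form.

hull edge (i=0, c=2) to (i=3, c=-6): slope -8/3, span 3
Factored form: p(x) = -6 ⊗ (x ⊕ 8/3) ⊗ (x ⊕ 8/3) ⊗ (x ⊕ 8/3)
Answer: roots = 8/3 (mult 3)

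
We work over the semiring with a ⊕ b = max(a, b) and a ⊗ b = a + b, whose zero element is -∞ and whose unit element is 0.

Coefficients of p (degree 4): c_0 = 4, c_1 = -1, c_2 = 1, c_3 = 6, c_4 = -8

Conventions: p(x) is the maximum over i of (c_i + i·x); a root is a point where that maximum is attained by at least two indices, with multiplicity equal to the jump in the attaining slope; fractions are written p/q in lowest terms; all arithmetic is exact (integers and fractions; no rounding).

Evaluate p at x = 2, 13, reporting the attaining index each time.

p(2) = max(4+0·2=4, -1+1·2=1, 1+2·2=5, 6+3·2=12, -8+4·2=0) = 12 (attained by i=3)
p(13) = max(4+0·13=4, -1+1·13=12, 1+2·13=27, 6+3·13=45, -8+4·13=44) = 45 (attained by i=3)
Answer: p(2) = 12; p(13) = 45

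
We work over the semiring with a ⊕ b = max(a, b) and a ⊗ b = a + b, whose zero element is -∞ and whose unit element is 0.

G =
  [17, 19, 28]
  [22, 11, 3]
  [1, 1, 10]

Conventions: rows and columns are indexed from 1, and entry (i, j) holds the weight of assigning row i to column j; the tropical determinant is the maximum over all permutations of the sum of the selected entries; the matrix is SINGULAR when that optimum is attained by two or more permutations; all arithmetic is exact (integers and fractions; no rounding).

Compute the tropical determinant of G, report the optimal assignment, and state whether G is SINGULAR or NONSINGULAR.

σ = (1, 2, 3): 17 + 11 + 10 = 38
σ = (1, 3, 2): 17 + 3 + 1 = 21
σ = (2, 1, 3): 19 + 22 + 10 = 51
σ = (2, 3, 1): 19 + 3 + 1 = 23
σ = (3, 1, 2): 28 + 22 + 1 = 51
σ = (3, 2, 1): 28 + 11 + 1 = 40
Optimal value attained by: σ = (2, 1, 3).
Answer: det⊕(G) = 51; verdict: SINGULAR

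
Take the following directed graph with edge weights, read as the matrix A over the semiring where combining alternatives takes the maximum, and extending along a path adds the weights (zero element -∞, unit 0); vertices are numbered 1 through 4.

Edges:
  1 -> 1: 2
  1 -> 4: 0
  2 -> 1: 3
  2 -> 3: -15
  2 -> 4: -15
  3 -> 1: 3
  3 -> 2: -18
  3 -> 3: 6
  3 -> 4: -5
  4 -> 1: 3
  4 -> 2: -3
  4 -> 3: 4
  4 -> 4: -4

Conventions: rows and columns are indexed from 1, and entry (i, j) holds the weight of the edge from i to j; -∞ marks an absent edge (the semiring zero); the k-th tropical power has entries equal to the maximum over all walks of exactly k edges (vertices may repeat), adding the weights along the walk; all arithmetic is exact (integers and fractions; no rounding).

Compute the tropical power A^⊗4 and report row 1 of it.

A^⊗2:
  [4, -3, 4, 2]
  [5, -18, -9, 3]
  [9, -8, 12, 3]
  [7, -7, 10, 3]
A^⊗3:
  [7, -1, 10, 4]
  [7, 0, 7, 5]
  [15, 0, 18, 9]
  [13, 0, 16, 7]
A^⊗4:
  [13, 1, 16, 7]
  [10, 2, 13, 7]
  [21, 6, 24, 15]
  [19, 4, 22, 13]
Answer: row 1 of A^⊗4 = [13, 1, 16, 7]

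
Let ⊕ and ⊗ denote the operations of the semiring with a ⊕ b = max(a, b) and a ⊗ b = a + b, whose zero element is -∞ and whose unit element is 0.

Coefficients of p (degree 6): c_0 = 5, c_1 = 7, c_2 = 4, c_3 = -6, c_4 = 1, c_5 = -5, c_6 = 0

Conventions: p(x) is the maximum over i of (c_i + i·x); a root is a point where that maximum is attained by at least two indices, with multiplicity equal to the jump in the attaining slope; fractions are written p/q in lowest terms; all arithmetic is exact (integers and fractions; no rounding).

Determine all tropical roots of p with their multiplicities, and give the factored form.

hull edge (i=0, c=5) to (i=1, c=7): slope 2, span 1
hull edge (i=1, c=7) to (i=6, c=0): slope -7/5, span 5
Factored form: p(x) = 0 ⊗ (x ⊕ (-2)) ⊗ (x ⊕ 7/5) ⊗ (x ⊕ 7/5) ⊗ (x ⊕ 7/5) ⊗ (x ⊕ 7/5) ⊗ (x ⊕ 7/5)
Answer: roots = -2 (mult 1), 7/5 (mult 5)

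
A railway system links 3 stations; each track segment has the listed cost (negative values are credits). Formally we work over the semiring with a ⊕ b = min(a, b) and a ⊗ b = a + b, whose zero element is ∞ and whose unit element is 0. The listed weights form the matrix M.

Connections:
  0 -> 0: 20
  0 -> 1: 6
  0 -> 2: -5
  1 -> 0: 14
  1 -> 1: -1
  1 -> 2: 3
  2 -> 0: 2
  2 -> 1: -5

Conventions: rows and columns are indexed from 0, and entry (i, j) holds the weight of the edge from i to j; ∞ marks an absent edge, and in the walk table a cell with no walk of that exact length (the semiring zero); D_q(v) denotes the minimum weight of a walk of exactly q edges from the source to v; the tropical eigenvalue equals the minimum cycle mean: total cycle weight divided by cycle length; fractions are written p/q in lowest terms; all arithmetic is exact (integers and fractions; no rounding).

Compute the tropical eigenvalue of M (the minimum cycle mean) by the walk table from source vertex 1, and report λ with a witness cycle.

q=0: [∞, 0, ∞]
q=1: [14, -1, 3]
q=2: [5, -2, 2]
q=3: [4, -3, 0]
Optimal cycle mean attained by: cycle 0->2->0, total (-5) + 2, length 2.
Answer: λ = -3/2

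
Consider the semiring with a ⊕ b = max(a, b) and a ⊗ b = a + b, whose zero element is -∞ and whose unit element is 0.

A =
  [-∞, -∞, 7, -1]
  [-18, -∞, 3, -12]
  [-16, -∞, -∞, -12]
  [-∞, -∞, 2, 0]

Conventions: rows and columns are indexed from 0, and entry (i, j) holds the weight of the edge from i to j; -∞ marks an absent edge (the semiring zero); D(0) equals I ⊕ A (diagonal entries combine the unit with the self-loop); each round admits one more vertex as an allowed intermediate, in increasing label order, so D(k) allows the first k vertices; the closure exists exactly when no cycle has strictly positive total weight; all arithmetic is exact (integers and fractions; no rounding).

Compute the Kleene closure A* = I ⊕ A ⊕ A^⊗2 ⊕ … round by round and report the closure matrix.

D(0):
  [0, -∞, 7, -1]
  [-18, 0, 3, -12]
  [-16, -∞, 0, -12]
  [-∞, -∞, 2, 0]
D(1):
  [0, -∞, 7, -1]
  [-18, 0, 3, -12]
  [-16, -∞, 0, -12]
  [-∞, -∞, 2, 0]
D(2):
  [0, -∞, 7, -1]
  [-18, 0, 3, -12]
  [-16, -∞, 0, -12]
  [-∞, -∞, 2, 0]
D(3):
  [0, -∞, 7, -1]
  [-13, 0, 3, -9]
  [-16, -∞, 0, -12]
  [-14, -∞, 2, 0]
D(4):
  [0, -∞, 7, -1]
  [-13, 0, 3, -9]
  [-16, -∞, 0, -12]
  [-14, -∞, 2, 0]
Answer: A* = [[0, -∞, 7, -1], [-13, 0, 3, -9], [-16, -∞, 0, -12], [-14, -∞, 2, 0]]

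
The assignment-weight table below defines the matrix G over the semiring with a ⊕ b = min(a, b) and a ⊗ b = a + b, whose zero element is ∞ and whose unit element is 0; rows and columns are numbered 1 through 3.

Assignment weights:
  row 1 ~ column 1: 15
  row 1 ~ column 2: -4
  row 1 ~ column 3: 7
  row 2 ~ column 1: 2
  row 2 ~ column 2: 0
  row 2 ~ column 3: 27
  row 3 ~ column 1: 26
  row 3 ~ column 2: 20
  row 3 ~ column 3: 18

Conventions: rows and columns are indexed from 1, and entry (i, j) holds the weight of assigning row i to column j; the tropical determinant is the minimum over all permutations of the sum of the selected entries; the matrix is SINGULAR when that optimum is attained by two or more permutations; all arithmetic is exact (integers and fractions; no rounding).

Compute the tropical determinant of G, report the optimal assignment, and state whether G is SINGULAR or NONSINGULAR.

σ = (1, 2, 3): 15 + 0 + 18 = 33
σ = (1, 3, 2): 15 + 27 + 20 = 62
σ = (2, 1, 3): (-4) + 2 + 18 = 16
σ = (2, 3, 1): (-4) + 27 + 26 = 49
σ = (3, 1, 2): 7 + 2 + 20 = 29
σ = (3, 2, 1): 7 + 0 + 26 = 33
Optimal value attained by: σ = (2, 1, 3).
Answer: det⊕(G) = 16; verdict: NONSINGULAR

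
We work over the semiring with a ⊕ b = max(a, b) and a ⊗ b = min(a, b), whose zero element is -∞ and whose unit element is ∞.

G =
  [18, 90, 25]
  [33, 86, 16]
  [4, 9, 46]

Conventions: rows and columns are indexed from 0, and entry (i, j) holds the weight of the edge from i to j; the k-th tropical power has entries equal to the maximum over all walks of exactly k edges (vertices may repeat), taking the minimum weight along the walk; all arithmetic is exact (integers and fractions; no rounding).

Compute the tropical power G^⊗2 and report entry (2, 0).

G^⊗2:
  [33, 86, 25]
  [33, 86, 25]
  [9, 9, 46]
Key observation: the optimum is the walk 2->1->0, with weight 9 min 33 = 9.
Optimal value attained by: walk 2->1->0.
Answer: (G^⊗2)[2][0] = 9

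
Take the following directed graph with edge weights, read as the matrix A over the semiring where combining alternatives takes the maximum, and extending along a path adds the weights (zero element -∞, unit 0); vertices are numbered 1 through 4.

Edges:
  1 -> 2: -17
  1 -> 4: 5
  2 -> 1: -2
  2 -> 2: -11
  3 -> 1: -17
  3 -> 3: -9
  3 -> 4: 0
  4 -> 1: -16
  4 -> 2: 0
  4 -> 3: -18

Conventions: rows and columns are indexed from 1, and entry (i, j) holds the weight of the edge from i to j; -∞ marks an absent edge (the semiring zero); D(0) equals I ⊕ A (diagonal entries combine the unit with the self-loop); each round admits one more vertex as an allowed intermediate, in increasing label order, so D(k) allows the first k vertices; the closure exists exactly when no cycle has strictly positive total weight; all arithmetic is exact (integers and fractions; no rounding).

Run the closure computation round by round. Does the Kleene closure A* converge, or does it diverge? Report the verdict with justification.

D(0):
  [0, -17, -∞, 5]
  [-2, 0, -∞, -∞]
  [-17, -∞, 0, 0]
  [-16, 0, -18, 0]
D(1):
  [0, -17, -∞, 5]
  [-2, 0, -∞, 3]
  [-17, -34, 0, 0]
  [-16, 0, -18, 0]
Detection: at round 2, diagonal entry (4, 4) turns strictly positive.
Key observation: the cycle 4->2->1->4 has total weight 0 + (-2) + 5, which is strictly positive.
Answer: DIVERGES — positive cycle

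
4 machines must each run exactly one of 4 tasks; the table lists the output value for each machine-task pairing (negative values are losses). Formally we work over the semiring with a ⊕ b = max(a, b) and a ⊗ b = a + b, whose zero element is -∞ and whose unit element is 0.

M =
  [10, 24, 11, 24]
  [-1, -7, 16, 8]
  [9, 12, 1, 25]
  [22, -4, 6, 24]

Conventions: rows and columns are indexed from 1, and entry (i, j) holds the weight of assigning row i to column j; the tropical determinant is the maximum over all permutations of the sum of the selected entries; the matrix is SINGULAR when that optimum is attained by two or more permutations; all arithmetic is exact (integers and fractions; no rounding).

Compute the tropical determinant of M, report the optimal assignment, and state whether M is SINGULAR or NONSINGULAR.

σ = (1, 2, 3, 4): 10 + (-7) + 1 + 24 = 28
σ = (1, 2, 4, 3): 10 + (-7) + 25 + 6 = 34
σ = (1, 3, 2, 4): 10 + 16 + 12 + 24 = 62
σ = (1, 3, 4, 2): 10 + 16 + 25 + (-4) = 47
σ = (1, 4, 2, 3): 10 + 8 + 12 + 6 = 36
σ = (1, 4, 3, 2): 10 + 8 + 1 + (-4) = 15
σ = (2, 1, 3, 4): 24 + (-1) + 1 + 24 = 48
σ = (2, 1, 4, 3): 24 + (-1) + 25 + 6 = 54
σ = (2, 3, 1, 4): 24 + 16 + 9 + 24 = 73
σ = (2, 3, 4, 1): 24 + 16 + 25 + 22 = 87
σ = (2, 4, 1, 3): 24 + 8 + 9 + 6 = 47
σ = (2, 4, 3, 1): 24 + 8 + 1 + 22 = 55
σ = (3, 1, 2, 4): 11 + (-1) + 12 + 24 = 46
σ = (3, 1, 4, 2): 11 + (-1) + 25 + (-4) = 31
σ = (3, 2, 1, 4): 11 + (-7) + 9 + 24 = 37
σ = (3, 2, 4, 1): 11 + (-7) + 25 + 22 = 51
σ = (3, 4, 1, 2): 11 + 8 + 9 + (-4) = 24
σ = (3, 4, 2, 1): 11 + 8 + 12 + 22 = 53
σ = (4, 1, 2, 3): 24 + (-1) + 12 + 6 = 41
σ = (4, 1, 3, 2): 24 + (-1) + 1 + (-4) = 20
σ = (4, 2, 1, 3): 24 + (-7) + 9 + 6 = 32
σ = (4, 2, 3, 1): 24 + (-7) + 1 + 22 = 40
σ = (4, 3, 1, 2): 24 + 16 + 9 + (-4) = 45
σ = (4, 3, 2, 1): 24 + 16 + 12 + 22 = 74
Optimal value attained by: σ = (2, 3, 4, 1).
Answer: det⊕(M) = 87; verdict: NONSINGULAR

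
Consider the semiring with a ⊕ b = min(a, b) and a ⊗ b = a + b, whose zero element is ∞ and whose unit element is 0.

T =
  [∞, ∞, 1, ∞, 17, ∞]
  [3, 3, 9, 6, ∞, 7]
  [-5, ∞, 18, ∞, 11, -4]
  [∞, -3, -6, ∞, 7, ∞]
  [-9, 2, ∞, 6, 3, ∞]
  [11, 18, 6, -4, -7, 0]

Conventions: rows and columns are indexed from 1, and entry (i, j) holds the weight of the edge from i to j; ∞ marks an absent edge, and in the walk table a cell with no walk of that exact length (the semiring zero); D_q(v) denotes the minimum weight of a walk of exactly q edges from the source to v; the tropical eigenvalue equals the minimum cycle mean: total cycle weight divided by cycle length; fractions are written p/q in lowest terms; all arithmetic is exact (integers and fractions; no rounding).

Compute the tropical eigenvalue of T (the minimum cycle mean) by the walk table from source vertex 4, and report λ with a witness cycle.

q=0: [∞, ∞, ∞, 0, ∞, ∞]
q=1: [∞, -3, -6, ∞, 7, ∞]
q=2: [-11, 0, 6, 3, 5, -10]
q=3: [-4, 0, -10, -14, -17, -10]
q=4: [-26, -17, -20, -14, -17, -14]
q=5: [-26, -17, -25, -18, -21, -24]
q=6: [-30, -21, -25, -28, -31, -29]
Optimal cycle mean attained by: cycle 1->3->6->5->1, total 1 + (-4) + (-7) + (-9), length 4.
Answer: λ = -19/4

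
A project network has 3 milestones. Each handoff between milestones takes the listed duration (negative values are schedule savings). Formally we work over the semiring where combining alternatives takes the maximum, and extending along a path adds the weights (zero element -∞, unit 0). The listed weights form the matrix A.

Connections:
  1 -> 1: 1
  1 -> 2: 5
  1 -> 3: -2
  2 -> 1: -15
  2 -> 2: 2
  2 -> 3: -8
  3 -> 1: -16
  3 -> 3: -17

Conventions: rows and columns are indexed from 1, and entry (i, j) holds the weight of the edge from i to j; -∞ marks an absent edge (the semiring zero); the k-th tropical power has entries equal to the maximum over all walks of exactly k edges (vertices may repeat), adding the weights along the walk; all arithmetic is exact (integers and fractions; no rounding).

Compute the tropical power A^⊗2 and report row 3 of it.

A^⊗2:
  [2, 7, -1]
  [-13, 4, -6]
  [-15, -11, -18]
Answer: row 3 of A^⊗2 = [-15, -11, -18]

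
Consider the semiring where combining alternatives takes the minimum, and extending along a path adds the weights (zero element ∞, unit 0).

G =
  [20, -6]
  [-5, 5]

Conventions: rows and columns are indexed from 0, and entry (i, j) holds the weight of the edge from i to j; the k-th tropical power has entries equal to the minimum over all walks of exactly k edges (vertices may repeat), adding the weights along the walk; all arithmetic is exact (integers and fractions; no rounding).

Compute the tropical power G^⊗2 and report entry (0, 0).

G^⊗2:
  [-11, -1]
  [0, -11]
Key observation: the optimum is the walk 0->1->0, with weight (-6) + (-5) = -11.
Optimal value attained by: walk 0->1->0.
Answer: (G^⊗2)[0][0] = -11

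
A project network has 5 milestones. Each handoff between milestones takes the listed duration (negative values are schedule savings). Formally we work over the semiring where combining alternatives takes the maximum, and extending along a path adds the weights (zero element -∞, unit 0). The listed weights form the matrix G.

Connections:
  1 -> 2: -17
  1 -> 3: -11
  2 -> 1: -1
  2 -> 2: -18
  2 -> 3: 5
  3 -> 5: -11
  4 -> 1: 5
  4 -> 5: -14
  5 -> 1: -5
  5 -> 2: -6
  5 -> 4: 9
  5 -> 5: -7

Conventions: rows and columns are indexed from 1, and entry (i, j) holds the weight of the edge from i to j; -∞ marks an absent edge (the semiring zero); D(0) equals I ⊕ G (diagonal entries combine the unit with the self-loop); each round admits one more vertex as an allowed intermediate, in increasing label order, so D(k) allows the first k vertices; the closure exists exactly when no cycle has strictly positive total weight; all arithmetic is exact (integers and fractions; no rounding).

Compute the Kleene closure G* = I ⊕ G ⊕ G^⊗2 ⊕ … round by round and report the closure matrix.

D(0):
  [0, -17, -11, -∞, -∞]
  [-1, 0, 5, -∞, -∞]
  [-∞, -∞, 0, -∞, -11]
  [5, -∞, -∞, 0, -14]
  [-5, -6, -∞, 9, 0]
D(1):
  [0, -17, -11, -∞, -∞]
  [-1, 0, 5, -∞, -∞]
  [-∞, -∞, 0, -∞, -11]
  [5, -12, -6, 0, -14]
  [-5, -6, -16, 9, 0]
D(2):
  [0, -17, -11, -∞, -∞]
  [-1, 0, 5, -∞, -∞]
  [-∞, -∞, 0, -∞, -11]
  [5, -12, -6, 0, -14]
  [-5, -6, -1, 9, 0]
D(3):
  [0, -17, -11, -∞, -22]
  [-1, 0, 5, -∞, -6]
  [-∞, -∞, 0, -∞, -11]
  [5, -12, -6, 0, -14]
  [-5, -6, -1, 9, 0]
D(4):
  [0, -17, -11, -∞, -22]
  [-1, 0, 5, -∞, -6]
  [-∞, -∞, 0, -∞, -11]
  [5, -12, -6, 0, -14]
  [14, -3, 3, 9, 0]
D(5):
  [0, -17, -11, -13, -22]
  [8, 0, 5, 3, -6]
  [3, -14, 0, -2, -11]
  [5, -12, -6, 0, -14]
  [14, -3, 3, 9, 0]
Answer: G* = [[0, -17, -11, -13, -22], [8, 0, 5, 3, -6], [3, -14, 0, -2, -11], [5, -12, -6, 0, -14], [14, -3, 3, 9, 0]]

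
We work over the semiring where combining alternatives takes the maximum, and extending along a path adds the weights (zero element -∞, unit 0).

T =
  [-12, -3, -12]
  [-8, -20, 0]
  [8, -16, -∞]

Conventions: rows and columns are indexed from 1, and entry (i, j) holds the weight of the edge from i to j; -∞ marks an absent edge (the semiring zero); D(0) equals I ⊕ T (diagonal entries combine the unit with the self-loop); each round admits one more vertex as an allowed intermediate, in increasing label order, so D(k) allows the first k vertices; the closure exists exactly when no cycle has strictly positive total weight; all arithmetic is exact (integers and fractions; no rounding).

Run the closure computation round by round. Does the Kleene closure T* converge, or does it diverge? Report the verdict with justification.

D(0):
  [0, -3, -12]
  [-8, 0, 0]
  [8, -16, 0]
D(1):
  [0, -3, -12]
  [-8, 0, 0]
  [8, 5, 0]
Detection: at round 2, diagonal entry (3, 3) turns strictly positive.
Key observation: the cycle 3->1->2->3 has total weight 8 + (-3) + 0, which is strictly positive.
Answer: DIVERGES — positive cycle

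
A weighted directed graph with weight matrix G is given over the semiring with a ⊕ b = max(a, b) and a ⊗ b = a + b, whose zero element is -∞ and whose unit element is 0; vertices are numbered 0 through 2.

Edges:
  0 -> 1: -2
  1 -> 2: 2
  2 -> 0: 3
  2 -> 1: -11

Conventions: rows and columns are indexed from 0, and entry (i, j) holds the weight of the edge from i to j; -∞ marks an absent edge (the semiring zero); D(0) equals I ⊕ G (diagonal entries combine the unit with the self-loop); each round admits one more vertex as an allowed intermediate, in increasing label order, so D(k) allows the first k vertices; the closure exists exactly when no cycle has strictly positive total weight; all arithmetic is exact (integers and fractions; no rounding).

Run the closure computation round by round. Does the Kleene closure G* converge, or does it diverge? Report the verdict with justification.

D(0):
  [0, -2, -∞]
  [-∞, 0, 2]
  [3, -11, 0]
D(1):
  [0, -2, -∞]
  [-∞, 0, 2]
  [3, 1, 0]
Detection: at round 2, diagonal entry (2, 2) turns strictly positive.
Key observation: the cycle 2->0->1->2 has total weight 3 + (-2) + 2, which is strictly positive.
Answer: DIVERGES — positive cycle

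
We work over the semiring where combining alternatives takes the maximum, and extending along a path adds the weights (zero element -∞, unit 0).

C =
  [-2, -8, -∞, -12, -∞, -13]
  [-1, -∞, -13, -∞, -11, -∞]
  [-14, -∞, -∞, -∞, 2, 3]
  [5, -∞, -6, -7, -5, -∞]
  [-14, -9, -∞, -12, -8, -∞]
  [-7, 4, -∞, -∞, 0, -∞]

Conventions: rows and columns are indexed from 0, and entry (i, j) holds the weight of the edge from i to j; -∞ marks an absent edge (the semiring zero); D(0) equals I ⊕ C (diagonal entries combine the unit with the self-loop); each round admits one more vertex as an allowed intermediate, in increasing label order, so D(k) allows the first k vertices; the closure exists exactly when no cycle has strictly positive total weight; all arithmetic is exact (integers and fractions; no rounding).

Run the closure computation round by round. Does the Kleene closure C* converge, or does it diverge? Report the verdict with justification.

D(0):
  [0, -8, -∞, -12, -∞, -13]
  [-1, 0, -13, -∞, -11, -∞]
  [-14, -∞, 0, -∞, 2, 3]
  [5, -∞, -6, 0, -5, -∞]
  [-14, -9, -∞, -12, 0, -∞]
  [-7, 4, -∞, -∞, 0, 0]
D(1):
  [0, -8, -∞, -12, -∞, -13]
  [-1, 0, -13, -13, -11, -14]
  [-14, -22, 0, -26, 2, 3]
  [5, -3, -6, 0, -5, -8]
  [-14, -9, -∞, -12, 0, -27]
  [-7, 4, -∞, -19, 0, 0]
D(2):
  [0, -8, -21, -12, -19, -13]
  [-1, 0, -13, -13, -11, -14]
  [-14, -22, 0, -26, 2, 3]
  [5, -3, -6, 0, -5, -8]
  [-10, -9, -22, -12, 0, -23]
  [3, 4, -9, -9, 0, 0]
D(3):
  [0, -8, -21, -12, -19, -13]
  [-1, 0, -13, -13, -11, -10]
  [-14, -22, 0, -26, 2, 3]
  [5, -3, -6, 0, -4, -3]
  [-10, -9, -22, -12, 0, -19]
  [3, 4, -9, -9, 0, 0]
D(4):
  [0, -8, -18, -12, -16, -13]
  [-1, 0, -13, -13, -11, -10]
  [-14, -22, 0, -26, 2, 3]
  [5, -3, -6, 0, -4, -3]
  [-7, -9, -18, -12, 0, -15]
  [3, 4, -9, -9, 0, 0]
D(5):
  [0, -8, -18, -12, -16, -13]
  [-1, 0, -13, -13, -11, -10]
  [-5, -7, 0, -10, 2, 3]
  [5, -3, -6, 0, -4, -3]
  [-7, -9, -18, -12, 0, -15]
  [3, 4, -9, -9, 0, 0]
D(6):
  [0, -8, -18, -12, -13, -13]
  [-1, 0, -13, -13, -10, -10]
  [6, 7, 0, -6, 3, 3]
  [5, 1, -6, 0, -3, -3]
  [-7, -9, -18, -12, 0, -15]
  [3, 4, -9, -9, 0, 0]
Key observation: every diagonal entry stays at the unit through all rounds, so no improving cycle exists.
Answer: CONVERGES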